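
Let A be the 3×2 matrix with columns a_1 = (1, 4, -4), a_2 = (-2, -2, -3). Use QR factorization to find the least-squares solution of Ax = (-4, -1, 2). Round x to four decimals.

x = (-0.5027, 0.2944)

a_1 = (1, 4, -4); ‖a_1‖ = 5.7446, so q_1 = (0.1741, 0.6963, -0.6963).
q_1·a_2 = 0.1741·(-2) + 0.6963·(-2) + (-0.6963)·(-3) = 0.3482.
u_2 = a_2 − 0.3482·q_1 = (-2.0606, -2.2424, -2.7576).
‖u_2‖ = 4.1084, so q_2 = (-0.5016, -0.5458, -0.6712).
Qᵀb = (-2.7852, 1.2096).
Back-substitute: x_2 = 1.2096/4.1084 = 0.2944.
x_1 = (-2.7852 − 0.3482·0.2944)/5.7446 = -0.5027.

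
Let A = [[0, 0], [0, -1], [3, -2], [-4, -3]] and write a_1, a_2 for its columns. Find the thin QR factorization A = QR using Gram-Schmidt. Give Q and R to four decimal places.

q_1 = a_1/‖a_1‖ = (0, 0, 3, -4)/5.0000 = (0.0000, 0.0000, 0.6000, -0.8000).
r_{12} = q_1·a_2 = 1.2000.
u_2 = a_2 − 1.2000·q_1 = (0.0000, -1.0000, -2.7200, -2.0400).
‖u_2‖ = 3.5440, so q_2 = (0.0000, -0.2822, -0.7675, -0.5756).

Q = [[0.0000, 0.0000], [0.0000, -0.2822], [0.6000, -0.7675], [-0.8000, -0.5756]], R = [[5.0000, 1.2000], [0.0000, 3.5440]]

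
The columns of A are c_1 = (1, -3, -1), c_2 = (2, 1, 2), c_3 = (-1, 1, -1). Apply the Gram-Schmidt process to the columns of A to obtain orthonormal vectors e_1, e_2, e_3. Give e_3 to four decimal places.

c_1 = (1, -3, -1); ‖c_1‖ = 3.3166, so e_1 = (0.3015, -0.9045, -0.3015).
e_1·c_2 = 0.3015·2 + (-0.9045)·1 + (-0.3015)·2 = -0.9045.
u_2 = c_2 + 0.9045·e_1 = (2.2727, 0.1818, 1.7273).
‖u_2‖ = 2.8604, so e_2 = (0.7946, 0.0636, 0.6039).
e_1·c_3 = 0.3015·(-1) + (-0.9045)·1 + (-0.3015)·(-1) = -0.9045; e_2·c_3 = 0.7946·(-1) + 0.0636·1 + 0.6039·(-1) = -1.3348.
u_3 = c_3 + 0.9045·e_1 + 1.3348·e_2 = (0.3333, 0.2667, -0.4667).
‖u_3‖ = 0.6325, so e_3 = (0.5270, 0.4216, -0.7379).

e_3 = (0.5270, 0.4216, -0.7379)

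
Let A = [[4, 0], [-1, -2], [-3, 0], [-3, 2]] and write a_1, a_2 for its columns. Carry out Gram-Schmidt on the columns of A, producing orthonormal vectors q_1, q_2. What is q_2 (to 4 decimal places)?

q_2 = (0.1665, -0.7698, -0.1248, 0.6034)

a_1 = (4, -1, -3, -3); ‖a_1‖ = 5.9161, so q_1 = (0.6761, -0.1690, -0.5071, -0.5071).
q_1·a_2 = 0.6761·0 + (-0.1690)·(-2) + (-0.5071)·0 + (-0.5071)·2 = -0.6761.
u_2 = a_2 + 0.6761·q_1 = (0.4571, -2.1143, -0.3429, 1.6571).
‖u_2‖ = 2.7464, so q_2 = (0.1665, -0.7698, -0.1248, 0.6034).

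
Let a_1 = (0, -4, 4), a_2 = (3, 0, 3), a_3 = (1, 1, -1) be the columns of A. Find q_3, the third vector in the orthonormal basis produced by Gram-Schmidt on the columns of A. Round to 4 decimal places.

q_3 = (0.5774, -0.5774, -0.5774)

a_1 = (0, -4, 4); ‖a_1‖ = 5.6569, so q_1 = (0.0000, -0.7071, 0.7071).
q_1·a_2 = 0.0000·3 + (-0.7071)·0 + 0.7071·3 = 2.1213.
u_2 = a_2 − 2.1213·q_1 = (3.0000, 1.5000, 1.5000).
‖u_2‖ = 3.6742, so q_2 = (0.8165, 0.4082, 0.4082).
q_1·a_3 = 0.0000·1 + (-0.7071)·1 + 0.7071·(-1) = -1.4142; q_2·a_3 = 0.8165·1 + 0.4082·1 + 0.4082·(-1) = 0.8165.
u_3 = a_3 + 1.4142·q_1 − 0.8165·q_2 = (0.3333, -0.3333, -0.3333).
‖u_3‖ = 0.5774, so q_3 = (0.5774, -0.5774, -0.5774).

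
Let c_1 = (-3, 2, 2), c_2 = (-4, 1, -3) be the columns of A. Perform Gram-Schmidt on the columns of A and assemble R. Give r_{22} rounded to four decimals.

e_1 = c_1/‖c_1‖ = (-3, 2, 2)/4.1231 = (-0.7276, 0.4851, 0.4851).
r_{12} = e_1·c_2 = 1.9403.
u_2 = c_2 − 1.9403·e_1 = (-2.5882, 0.0588, -3.9412).
r_{22} = ‖u_2‖ = 4.7154.

r_{22} = 4.7154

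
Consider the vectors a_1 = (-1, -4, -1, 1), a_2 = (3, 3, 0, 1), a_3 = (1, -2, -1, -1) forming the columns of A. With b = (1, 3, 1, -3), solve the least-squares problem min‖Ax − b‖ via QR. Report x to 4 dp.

a_1 = (-1, -4, -1, 1); ‖a_1‖ = 4.3589, so q_1 = (-0.2294, -0.9177, -0.2294, 0.2294).
q_1·a_2 = (-0.2294)·3 + (-0.9177)·3 + (-0.2294)·0 + 0.2294·1 = -3.2118.
u_2 = a_2 + 3.2118·q_1 = (2.2632, 0.0526, -0.7368, 1.7368).
‖u_2‖ = 2.9469, so q_2 = (0.7680, 0.0179, -0.2500, 0.5894).
q_1·a_3 = (-0.2294)·1 + (-0.9177)·(-2) + (-0.2294)·(-1) + 0.2294·(-1) = 1.6059; q_2·a_3 = 0.7680·1 + 0.0179·(-2) + (-0.2500)·(-1) + 0.5894·(-1) = 0.3929.
u_3 = a_3 − 1.6059·q_1 − 0.3929·q_2 = (1.0667, -0.5333, -0.5333, -1.6000).
‖u_3‖ = 2.0656, so q_3 = (0.5164, -0.2582, -0.2582, -0.7746).
Qᵀb = (-3.9001, -1.1966, 1.8074).
Back-substitute: x_3 = 1.8074/2.0656 = 0.8750.
x_2 = (-1.1966 − 0.3929·0.8750)/2.9469 = -0.5227.
x_1 = (-3.9001 + 3.2118·(-0.5227) − 1.6059·0.8750)/4.3589 = -1.6023.

x = (-1.6023, -0.5227, 0.8750)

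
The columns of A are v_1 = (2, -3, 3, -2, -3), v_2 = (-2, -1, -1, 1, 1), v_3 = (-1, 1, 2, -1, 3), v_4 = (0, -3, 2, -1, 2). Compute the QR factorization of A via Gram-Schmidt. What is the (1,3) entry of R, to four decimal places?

v_1 = (2, -3, 3, -2, -3); ‖v_1‖ = 5.9161, so q_1 = (0.3381, -0.5071, 0.5071, -0.3381, -0.5071).
r_{13} = q_1·v_3 = -1.0142.

r_{13} = -1.0142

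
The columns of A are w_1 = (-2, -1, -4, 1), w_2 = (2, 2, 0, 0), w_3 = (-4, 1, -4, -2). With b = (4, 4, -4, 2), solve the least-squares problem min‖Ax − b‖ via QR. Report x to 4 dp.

x = (1.3052, 2.7589, -0.2934)

w_1 = (-2, -1, -4, 1); ‖w_1‖ = 4.6904, so q_1 = (-0.4264, -0.2132, -0.8528, 0.2132).
q_1·w_2 = (-0.4264)·2 + (-0.2132)·2 + (-0.8528)·0 + 0.2132·0 = -1.2792.
u_2 = w_2 + 1.2792·q_1 = (1.4545, 1.7273, -1.0909, 0.2727).
‖u_2‖ = 2.5226, so q_2 = (0.5766, 0.6847, -0.4324, 0.1081).
q_1·w_3 = (-0.4264)·(-4) + (-0.2132)·1 + (-0.8528)·(-4) + 0.2132·(-2) = 4.4772; q_2·w_3 = 0.5766·(-4) + 0.6847·1 + (-0.4324)·(-4) + 0.1081·(-2) = -0.1081.
u_3 = w_3 − 4.4772·q_1 + 0.1081·q_2 = (-2.0286, 2.0286, -0.2286, -2.9429).
‖u_3‖ = 4.1162, so q_3 = (-0.4928, 0.4928, -0.0555, -0.7150).
Qᵀb = (1.2792, 6.9913, -1.2078).
Back-substitute: x_3 = -1.2078/4.1162 = -0.2934.
x_2 = (6.9913 + 0.1081·(-0.2934))/2.5226 = 2.7589.
x_1 = (1.2792 + 1.2792·2.7589 − 4.4772·(-0.2934))/4.6904 = 1.3052.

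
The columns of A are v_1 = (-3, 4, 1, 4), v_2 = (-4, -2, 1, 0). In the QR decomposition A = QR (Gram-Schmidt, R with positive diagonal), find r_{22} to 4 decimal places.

v_1 = (-3, 4, 1, 4); ‖v_1‖ = 6.4807, so e_1 = (-0.4629, 0.6172, 0.1543, 0.6172).
e_1·v_2 = (-0.4629)·(-4) + 0.6172·(-2) + 0.1543·1 + 0.6172·0 = 0.7715.
u_2 = v_2 − 0.7715·e_1 = (-3.6429, -2.4762, 0.8810, -0.4762).
r_{22} = ‖u_2‖ = 4.5172.

r_{22} = 4.5172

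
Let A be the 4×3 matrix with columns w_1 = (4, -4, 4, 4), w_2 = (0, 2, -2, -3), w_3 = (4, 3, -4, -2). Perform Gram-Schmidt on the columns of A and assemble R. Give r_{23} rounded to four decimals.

e_1 = w_1/‖w_1‖ = (4, -4, 4, 4)/8.0000 = (0.5000, -0.5000, 0.5000, 0.5000).
r_{12} = e_1·w_2 = -3.5000.
u_2 = w_2 + 3.5000·e_1 = (1.7500, 0.2500, -0.2500, -1.2500).
‖u_2‖ = 2.1794, so e_2 = (0.8030, 0.1147, -0.1147, -0.5735).
r_{23} = e_2·w_3 = 5.1619.

r_{23} = 5.1619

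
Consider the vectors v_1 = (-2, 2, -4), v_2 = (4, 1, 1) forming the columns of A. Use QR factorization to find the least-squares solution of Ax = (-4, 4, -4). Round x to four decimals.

q_1 = v_1/‖v_1‖ = (-2, 2, -4)/4.8990 = (-0.4082, 0.4082, -0.8165).
r_{12} = q_1·v_2 = -2.0412.
u_2 = v_2 + 2.0412·q_1 = (3.1667, 1.8333, -0.6667).
‖u_2‖ = 3.7193, so q_2 = (0.8514, 0.4929, -0.1792).
Qᵀb = (6.5320, -0.7170).
Back-substitute: x_2 = -0.7170/3.7193 = -0.1928.
x_1 = (6.5320 + 2.0412·(-0.1928))/4.8990 = 1.2530.

x = (1.2530, -0.1928)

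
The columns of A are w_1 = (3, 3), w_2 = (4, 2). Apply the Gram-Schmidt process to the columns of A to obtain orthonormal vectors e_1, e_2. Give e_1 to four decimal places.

w_1 = (3, 3); ‖w_1‖ = 4.2426, so e_1 = (0.7071, 0.7071).

e_1 = (0.7071, 0.7071)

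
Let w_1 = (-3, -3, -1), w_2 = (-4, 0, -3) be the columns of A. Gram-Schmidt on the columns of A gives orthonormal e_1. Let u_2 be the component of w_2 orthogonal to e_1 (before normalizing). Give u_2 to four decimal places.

u_2 = (-1.6316, 2.3684, -2.2105)

w_1 = (-3, -3, -1); ‖w_1‖ = 4.3589, so e_1 = (-0.6882, -0.6882, -0.2294).
e_1·w_2 = (-0.6882)·(-4) + (-0.6882)·0 + (-0.2294)·(-3) = 3.4412.
u_2 = w_2 − 3.4412·e_1 = (-1.6316, 2.3684, -2.2105).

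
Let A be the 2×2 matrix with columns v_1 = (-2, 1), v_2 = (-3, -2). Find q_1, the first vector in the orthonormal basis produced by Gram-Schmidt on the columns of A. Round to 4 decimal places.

q_1 = (-0.8944, 0.4472)

q_1 = v_1/‖v_1‖ = (-2, 1)/2.2361 = (-0.8944, 0.4472).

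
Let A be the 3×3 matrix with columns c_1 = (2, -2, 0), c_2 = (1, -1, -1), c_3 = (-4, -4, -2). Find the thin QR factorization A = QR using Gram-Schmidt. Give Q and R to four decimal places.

c_1 = (2, -2, 0); ‖c_1‖ = 2.8284, so q_1 = (0.7071, -0.7071, 0.0000).
q_1·c_2 = 0.7071·1 + (-0.7071)·(-1) + 0.0000·(-1) = 1.4142.
u_2 = c_2 − 1.4142·q_1 = (0.0000, 0.0000, -1.0000).
‖u_2‖ = 1.0000, so q_2 = (0.0000, 0.0000, -1.0000).
q_1·c_3 = 0.7071·(-4) + (-0.7071)·(-4) + 0.0000·(-2) = 0.0000; q_2·c_3 = 0.0000·(-4) + (0.0000)·(-4) + (-1.0000)·(-2) = 2.0000.
u_3 = c_3 + 0.0000·q_1 − 2.0000·q_2 = (-4.0000, -4.0000, 0.0000).
‖u_3‖ = 5.6569, so q_3 = (-0.7071, -0.7071, 0.0000).

Q = [[0.7071, 0.0000, -0.7071], [-0.7071, 0.0000, -0.7071], [0.0000, -1.0000, 0.0000]], R = [[2.8284, 1.4142, 0.0000], [0.0000, 1.0000, 2.0000], [0.0000, 0.0000, 5.6569]]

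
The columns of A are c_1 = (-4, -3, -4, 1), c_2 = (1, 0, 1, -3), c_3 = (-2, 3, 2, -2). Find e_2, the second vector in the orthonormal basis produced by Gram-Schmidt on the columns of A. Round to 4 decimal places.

e_2 = (-0.0167, -0.2757, -0.0167, -0.9609)

c_1 = (-4, -3, -4, 1); ‖c_1‖ = 6.4807, so e_1 = (-0.6172, -0.4629, -0.6172, 0.1543).
e_1·c_2 = (-0.6172)·1 + (-0.4629)·0 + (-0.6172)·1 + 0.1543·(-3) = -1.6973.
u_2 = c_2 + 1.6973·e_1 = (-0.0476, -0.7857, -0.0476, -2.7381).
‖u_2‖ = 2.8494, so e_2 = (-0.0167, -0.2757, -0.0167, -0.9609).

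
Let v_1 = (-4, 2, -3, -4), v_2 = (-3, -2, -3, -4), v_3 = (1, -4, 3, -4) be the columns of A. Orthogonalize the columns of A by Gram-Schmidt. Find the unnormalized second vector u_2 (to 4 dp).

e_1 = v_1/‖v_1‖ = (-4, 2, -3, -4)/6.7082 = (-0.5963, 0.2981, -0.4472, -0.5963).
r_{12} = e_1·v_2 = 4.9193.
u_2 = v_2 − 4.9193·e_1 = (-0.0667, -3.4667, -0.8000, -1.0667).

u_2 = (-0.0667, -3.4667, -0.8000, -1.0667)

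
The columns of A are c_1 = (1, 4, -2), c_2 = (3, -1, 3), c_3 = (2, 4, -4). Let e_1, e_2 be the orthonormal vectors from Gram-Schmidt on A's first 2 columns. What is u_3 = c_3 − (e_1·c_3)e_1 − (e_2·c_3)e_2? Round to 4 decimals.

u_3 = (1.0286, -0.9257, -1.3371)

c_1 = (1, 4, -2); ‖c_1‖ = 4.5826, so e_1 = (0.2182, 0.8729, -0.4364).
e_1·c_2 = 0.2182·3 + 0.8729·(-1) + (-0.4364)·3 = -1.5275.
u_2 = c_2 + 1.5275·e_1 = (3.3333, 0.3333, 2.3333).
‖u_2‖ = 4.0825, so e_2 = (0.8165, 0.0816, 0.5715).
e_1·c_3 = 0.2182·2 + 0.8729·4 + (-0.4364)·(-4) = 5.6737; e_2·c_3 = 0.8165·2 + 0.0816·4 + 0.5715·(-4) = -0.3266.
u_3 = c_3 − 5.6737·e_1 + 0.3266·e_2 = (1.0286, -0.9257, -1.3371).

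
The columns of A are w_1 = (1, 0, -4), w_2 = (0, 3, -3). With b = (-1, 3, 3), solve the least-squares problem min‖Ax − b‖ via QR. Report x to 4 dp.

e_1 = w_1/‖w_1‖ = (1, 0, -4)/4.1231 = (0.2425, 0.0000, -0.9701).
r_{12} = e_1·w_2 = 2.9104.
u_2 = w_2 − 2.9104·e_1 = (-0.7059, 3.0000, -0.1765).
‖u_2‖ = 3.0870, so e_2 = (-0.2287, 0.9718, -0.0572).
Qᵀb = (-3.1530, 2.9726).
Back-substitute: x_2 = 2.9726/3.0870 = 0.9630.
x_1 = (-3.1530 − 2.9104·0.9630)/4.1231 = -1.4444.

x = (-1.4444, 0.9630)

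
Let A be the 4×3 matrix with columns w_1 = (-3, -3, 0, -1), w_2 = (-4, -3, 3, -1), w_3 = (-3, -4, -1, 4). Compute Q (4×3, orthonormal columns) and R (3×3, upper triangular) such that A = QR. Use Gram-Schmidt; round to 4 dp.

w_1 = (-3, -3, 0, -1); ‖w_1‖ = 4.3589, so q_1 = (-0.6882, -0.6882, 0.0000, -0.2294).
q_1·w_2 = (-0.6882)·(-4) + (-0.6882)·(-3) + 0.0000·3 + (-0.2294)·(-1) = 5.0471.
u_2 = w_2 − 5.0471·q_1 = (-0.5263, 0.4737, 3.0000, 0.1579).
‖u_2‖ = 3.0865, so q_2 = (-0.1705, 0.1535, 0.9720, 0.0512).
q_1·w_3 = (-0.6882)·(-3) + (-0.6882)·(-4) + 0.0000·(-1) + (-0.2294)·4 = 3.9001; q_2·w_3 = (-0.1705)·(-3) + 0.1535·(-4) + 0.9720·(-1) + 0.0512·4 = -0.8697.
u_3 = w_3 − 3.9001·q_1 + 0.8697·q_2 = (-0.4641, -1.1823, -0.1547, 4.9392).
‖u_3‖ = 5.1023, so q_3 = (-0.0910, -0.2317, -0.0303, 0.9680).

Q = [[-0.6882, -0.1705, -0.0910], [-0.6882, 0.1535, -0.2317], [0.0000, 0.9720, -0.0303], [-0.2294, 0.0512, 0.9680]], R = [[4.3589, 5.0471, 3.9001], [0.0000, 3.0865, -0.8697], [0.0000, 0.0000, 5.1023]]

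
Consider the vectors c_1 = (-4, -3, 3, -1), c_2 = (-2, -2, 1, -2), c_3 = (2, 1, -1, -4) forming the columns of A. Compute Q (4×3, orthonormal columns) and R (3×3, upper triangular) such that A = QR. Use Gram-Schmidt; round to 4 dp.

Q = [[-0.6761, 0.1046, 0.2306], [-0.5071, -0.2266, 0.5325], [0.5071, -0.3836, 0.7027], [-0.1690, -0.8891, -0.4117]], R = [[5.9161, 3.2116, -1.6903], [0.0000, 1.6388, 3.9227], [0.0000, 0.0000, 1.9379]]

c_1 = (-4, -3, 3, -1); ‖c_1‖ = 5.9161, so e_1 = (-0.6761, -0.5071, 0.5071, -0.1690).
e_1·c_2 = (-0.6761)·(-2) + (-0.5071)·(-2) + 0.5071·1 + (-0.1690)·(-2) = 3.2116.
u_2 = c_2 − 3.2116·e_1 = (0.1714, -0.3714, -0.6286, -1.4571).
‖u_2‖ = 1.6388, so e_2 = (0.1046, -0.2266, -0.3836, -0.8891).
e_1·c_3 = (-0.6761)·2 + (-0.5071)·1 + 0.5071·(-1) + (-0.1690)·(-4) = -1.6903; e_2·c_3 = 0.1046·2 + (-0.2266)·1 + (-0.3836)·(-1) + (-0.8891)·(-4) = 3.9227.
u_3 = c_3 + 1.6903·e_1 − 3.9227·e_2 = (0.4468, 1.0319, 1.3617, -0.7979).
‖u_3‖ = 1.9379, so e_3 = (0.2306, 0.5325, 0.7027, -0.4117).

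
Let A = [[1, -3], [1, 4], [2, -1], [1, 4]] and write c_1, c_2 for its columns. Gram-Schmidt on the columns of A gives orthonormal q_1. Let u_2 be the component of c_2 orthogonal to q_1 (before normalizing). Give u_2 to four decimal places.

c_1 = (1, 1, 2, 1); ‖c_1‖ = 2.6458, so q_1 = (0.3780, 0.3780, 0.7559, 0.3780).
q_1·c_2 = 0.3780·(-3) + 0.3780·4 + 0.7559·(-1) + 0.3780·4 = 1.1339.
u_2 = c_2 − 1.1339·q_1 = (-3.4286, 3.5714, -1.8571, 3.5714).

u_2 = (-3.4286, 3.5714, -1.8571, 3.5714)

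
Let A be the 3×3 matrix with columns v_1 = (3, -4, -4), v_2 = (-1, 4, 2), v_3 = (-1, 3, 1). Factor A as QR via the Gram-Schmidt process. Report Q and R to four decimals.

Q = [[0.4685, 0.5437, -0.6963], [-0.6247, 0.7612, 0.1741], [-0.6247, -0.3534, -0.6963]], R = [[6.4031, -4.2167, -2.9673], [0.0000, 1.7943, 1.3865], [0.0000, 0.0000, 0.5222]]

v_1 = (3, -4, -4); ‖v_1‖ = 6.4031, so e_1 = (0.4685, -0.6247, -0.6247).
e_1·v_2 = 0.4685·(-1) + (-0.6247)·4 + (-0.6247)·2 = -4.2167.
u_2 = v_2 + 4.2167·e_1 = (0.9756, 1.3659, -0.6341).
‖u_2‖ = 1.7943, so e_2 = (0.5437, 0.7612, -0.3534).
e_1·v_3 = 0.4685·(-1) + (-0.6247)·3 + (-0.6247)·1 = -2.9673; e_2·v_3 = 0.5437·(-1) + 0.7612·3 + (-0.3534)·1 = 1.3865.
u_3 = v_3 + 2.9673·e_1 − 1.3865·e_2 = (-0.3636, 0.0909, -0.3636).
‖u_3‖ = 0.5222, so e_3 = (-0.6963, 0.1741, -0.6963).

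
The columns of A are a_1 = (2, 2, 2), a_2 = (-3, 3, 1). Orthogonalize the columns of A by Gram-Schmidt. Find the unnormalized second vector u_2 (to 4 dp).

u_2 = (-3.3333, 2.6667, 0.6667)

q_1 = a_1/‖a_1‖ = (2, 2, 2)/3.4641 = (0.5774, 0.5774, 0.5774).
r_{12} = q_1·a_2 = 0.5774.
u_2 = a_2 − 0.5774·q_1 = (-3.3333, 2.6667, 0.6667).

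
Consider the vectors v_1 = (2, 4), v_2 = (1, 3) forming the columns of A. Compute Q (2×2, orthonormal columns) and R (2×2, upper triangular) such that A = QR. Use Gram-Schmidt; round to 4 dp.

Q = [[0.4472, -0.8944], [0.8944, 0.4472]], R = [[4.4721, 3.1305], [0.0000, 0.4472]]

v_1 = (2, 4); ‖v_1‖ = 4.4721, so q_1 = (0.4472, 0.8944).
q_1·v_2 = 0.4472·1 + 0.8944·3 = 3.1305.
u_2 = v_2 − 3.1305·q_1 = (-0.4000, 0.2000).
‖u_2‖ = 0.4472, so q_2 = (-0.8944, 0.4472).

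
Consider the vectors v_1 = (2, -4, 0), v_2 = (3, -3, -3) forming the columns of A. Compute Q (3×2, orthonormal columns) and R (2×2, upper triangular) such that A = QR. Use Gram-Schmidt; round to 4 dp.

Q = [[0.4472, 0.3651], [-0.8944, 0.1826], [0.0000, -0.9129]], R = [[4.4721, 4.0249], [0.0000, 3.2863]]

v_1 = (2, -4, 0); ‖v_1‖ = 4.4721, so q_1 = (0.4472, -0.8944, 0.0000).
q_1·v_2 = 0.4472·3 + (-0.8944)·(-3) + 0.0000·(-3) = 4.0249.
u_2 = v_2 − 4.0249·q_1 = (1.2000, 0.6000, -3.0000).
‖u_2‖ = 3.2863, so q_2 = (0.3651, 0.1826, -0.9129).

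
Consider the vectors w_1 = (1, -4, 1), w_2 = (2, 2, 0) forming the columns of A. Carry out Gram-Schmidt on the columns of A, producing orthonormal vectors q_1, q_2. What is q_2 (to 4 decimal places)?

w_1 = (1, -4, 1); ‖w_1‖ = 4.2426, so q_1 = (0.2357, -0.9428, 0.2357).
q_1·w_2 = 0.2357·2 + (-0.9428)·2 + 0.2357·0 = -1.4142.
u_2 = w_2 + 1.4142·q_1 = (2.3333, 0.6667, 0.3333).
‖u_2‖ = 2.4495, so q_2 = (0.9526, 0.2722, 0.1361).

q_2 = (0.9526, 0.2722, 0.1361)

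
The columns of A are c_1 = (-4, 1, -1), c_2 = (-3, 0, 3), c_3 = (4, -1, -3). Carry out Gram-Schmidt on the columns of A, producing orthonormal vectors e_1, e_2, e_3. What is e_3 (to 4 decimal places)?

e_1 = c_1/‖c_1‖ = (-4, 1, -1)/4.2426 = (-0.9428, 0.2357, -0.2357).
r_{12} = e_1·c_2 = 2.1213.
u_2 = c_2 − 2.1213·e_1 = (-1.0000, -0.5000, 3.5000).
‖u_2‖ = 3.6742, so e_2 = (-0.2722, -0.1361, 0.9526).
r_{13} = e_1·c_3 = -3.2998; r_{23} = e_2·c_3 = -3.8103.
u_3 = c_3 + 3.2998·e_1 + 3.8103·e_2 = (-0.1481, -0.7407, -0.1481).
‖u_3‖ = 0.7698, so e_3 = (-0.1925, -0.9623, -0.1925).

e_3 = (-0.1925, -0.9623, -0.1925)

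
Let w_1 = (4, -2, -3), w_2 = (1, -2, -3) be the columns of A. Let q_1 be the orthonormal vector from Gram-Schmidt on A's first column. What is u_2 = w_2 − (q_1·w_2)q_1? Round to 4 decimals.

u_2 = (-1.3448, -0.8276, -1.2414)

w_1 = (4, -2, -3); ‖w_1‖ = 5.3852, so q_1 = (0.7428, -0.3714, -0.5571).
q_1·w_2 = 0.7428·1 + (-0.3714)·(-2) + (-0.5571)·(-3) = 3.1568.
u_2 = w_2 − 3.1568·q_1 = (-1.3448, -0.8276, -1.2414).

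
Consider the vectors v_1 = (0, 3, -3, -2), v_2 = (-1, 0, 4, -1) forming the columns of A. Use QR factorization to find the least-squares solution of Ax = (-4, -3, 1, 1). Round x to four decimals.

x = (-0.6149, 0.0473)

v_1 = (0, 3, -3, -2); ‖v_1‖ = 4.6904, so q_1 = (0.0000, 0.6396, -0.6396, -0.4264).
q_1·v_2 = 0.0000·(-1) + 0.6396·0 + (-0.6396)·4 + (-0.4264)·(-1) = -2.1320.
u_2 = v_2 + 2.1320·q_1 = (-1.0000, 1.3636, 2.6364, -1.9091).
‖u_2‖ = 3.6680, so q_2 = (-0.2726, 0.3718, 0.7187, -0.5205).
Qᵀb = (-2.9848, 0.1735).
Back-substitute: x_2 = 0.1735/3.6680 = 0.0473.
x_1 = (-2.9848 + 2.1320·0.0473)/4.6904 = -0.6149.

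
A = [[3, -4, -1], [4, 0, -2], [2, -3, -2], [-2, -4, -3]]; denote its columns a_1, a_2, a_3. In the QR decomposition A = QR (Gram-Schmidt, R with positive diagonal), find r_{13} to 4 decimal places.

r_{13} = -1.5667

a_1 = (3, 4, 2, -2); ‖a_1‖ = 5.7446, so e_1 = (0.5222, 0.6963, 0.3482, -0.3482).
r_{13} = e_1·a_3 = -1.5667.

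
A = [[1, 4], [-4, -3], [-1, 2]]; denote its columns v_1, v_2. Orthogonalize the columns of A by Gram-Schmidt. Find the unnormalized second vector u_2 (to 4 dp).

u_2 = (3.2222, 0.1111, 2.7778)

q_1 = v_1/‖v_1‖ = (1, -4, -1)/4.2426 = (0.2357, -0.9428, -0.2357).
r_{12} = q_1·v_2 = 3.2998.
u_2 = v_2 − 3.2998·q_1 = (3.2222, 0.1111, 2.7778).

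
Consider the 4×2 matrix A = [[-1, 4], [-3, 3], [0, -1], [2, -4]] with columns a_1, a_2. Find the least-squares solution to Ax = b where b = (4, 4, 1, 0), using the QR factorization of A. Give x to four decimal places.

x = (-0.7143, 0.2857)

q_1 = a_1/‖a_1‖ = (-1, -3, 0, 2)/3.7417 = (-0.2673, -0.8018, 0.0000, 0.5345).
r_{12} = q_1·a_2 = -5.6125.
u_2 = a_2 + 5.6125·q_1 = (2.5000, -1.5000, -1.0000, -1.0000).
‖u_2‖ = 3.2404, so q_2 = (0.7715, -0.4629, -0.3086, -0.3086).
Qᵀb = (-4.2762, 0.9258).
Back-substitute: x_2 = 0.9258/3.2404 = 0.2857.
x_1 = (-4.2762 + 5.6125·0.2857)/3.7417 = -0.7143.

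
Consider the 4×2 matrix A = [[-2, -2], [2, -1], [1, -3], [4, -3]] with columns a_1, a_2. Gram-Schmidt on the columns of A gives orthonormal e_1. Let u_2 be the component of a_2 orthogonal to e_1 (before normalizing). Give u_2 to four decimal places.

u_2 = (-3.0400, 0.0400, -2.4800, -0.9200)

e_1 = a_1/‖a_1‖ = (-2, 2, 1, 4)/5.0000 = (-0.4000, 0.4000, 0.2000, 0.8000).
r_{12} = e_1·a_2 = -2.6000.
u_2 = a_2 + 2.6000·e_1 = (-3.0400, 0.0400, -2.4800, -0.9200).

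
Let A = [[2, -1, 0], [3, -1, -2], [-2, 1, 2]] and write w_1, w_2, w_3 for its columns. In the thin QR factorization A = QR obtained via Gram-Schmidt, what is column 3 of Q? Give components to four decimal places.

q_3 = (0.7071, 0.0000, 0.7071)

q_1 = w_1/‖w_1‖ = (2, 3, -2)/4.1231 = (0.4851, 0.7276, -0.4851).
r_{12} = q_1·w_2 = -1.6977.
u_2 = w_2 + 1.6977·q_1 = (-0.1765, 0.2353, 0.1765).
‖u_2‖ = 0.3430, so q_2 = (-0.5145, 0.6860, 0.5145).
r_{13} = q_1·w_3 = -2.4254; r_{23} = q_2·w_3 = -0.3430.
u_3 = w_3 + 2.4254·q_1 + 0.3430·q_2 = (1.0000, 0.0000, 1.0000).
‖u_3‖ = 1.4142, so q_3 = (0.7071, 0.0000, 0.7071).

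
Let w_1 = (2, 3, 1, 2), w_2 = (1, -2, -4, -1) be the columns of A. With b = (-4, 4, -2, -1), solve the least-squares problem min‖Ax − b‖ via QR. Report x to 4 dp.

w_1 = (2, 3, 1, 2); ‖w_1‖ = 4.2426, so e_1 = (0.4714, 0.7071, 0.2357, 0.4714).
e_1·w_2 = 0.4714·1 + 0.7071·(-2) + 0.2357·(-4) + 0.4714·(-1) = -2.3570.
u_2 = w_2 + 2.3570·e_1 = (2.1111, -0.3333, -3.4444, 0.1111).
‖u_2‖ = 4.0552, so e_2 = (0.5206, -0.0822, -0.8494, 0.0274).
Qᵀb = (0.0000, -0.7398).
Back-substitute: x_2 = -0.7398/4.0552 = -0.1824.
x_1 = (0.0000 + 2.3570·(-0.1824))/4.2426 = -0.1014.

x = (-0.1014, -0.1824)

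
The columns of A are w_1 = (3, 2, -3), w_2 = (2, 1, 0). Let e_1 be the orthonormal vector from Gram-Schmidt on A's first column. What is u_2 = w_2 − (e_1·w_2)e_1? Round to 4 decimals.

w_1 = (3, 2, -3); ‖w_1‖ = 4.6904, so e_1 = (0.6396, 0.4264, -0.6396).
e_1·w_2 = 0.6396·2 + 0.4264·1 + (-0.6396)·0 = 1.7056.
u_2 = w_2 − 1.7056·e_1 = (0.9091, 0.2727, 1.0909).

u_2 = (0.9091, 0.2727, 1.0909)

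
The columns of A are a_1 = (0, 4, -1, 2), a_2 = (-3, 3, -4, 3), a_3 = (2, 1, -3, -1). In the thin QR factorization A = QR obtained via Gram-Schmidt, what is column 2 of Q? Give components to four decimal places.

e_2 = (-0.6716, -0.2665, -0.6610, 0.2026)

a_1 = (0, 4, -1, 2); ‖a_1‖ = 4.5826, so e_1 = (0.0000, 0.8729, -0.2182, 0.4364).
e_1·a_2 = 0.0000·(-3) + 0.8729·3 + (-0.2182)·(-4) + 0.4364·3 = 4.8008.
u_2 = a_2 − 4.8008·e_1 = (-3.0000, -1.1905, -2.9524, 0.9048).
‖u_2‖ = 4.4668, so e_2 = (-0.6716, -0.2665, -0.6610, 0.2026).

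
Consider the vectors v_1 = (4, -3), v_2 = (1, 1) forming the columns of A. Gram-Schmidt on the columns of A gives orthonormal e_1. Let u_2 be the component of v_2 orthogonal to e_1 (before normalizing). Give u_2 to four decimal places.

u_2 = (0.8400, 1.1200)

e_1 = v_1/‖v_1‖ = (4, -3)/5.0000 = (0.8000, -0.6000).
r_{12} = e_1·v_2 = 0.2000.
u_2 = v_2 − 0.2000·e_1 = (0.8400, 1.1200).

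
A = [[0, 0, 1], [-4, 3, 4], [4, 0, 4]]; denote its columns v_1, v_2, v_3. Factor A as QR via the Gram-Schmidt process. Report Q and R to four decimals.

Q = [[0.0000, 0.0000, 1.0000], [-0.7071, 0.7071, 0.0000], [0.7071, 0.7071, 0.0000]], R = [[5.6569, -2.1213, 0.0000], [0.0000, 2.1213, 5.6569], [0.0000, 0.0000, 1.0000]]

v_1 = (0, -4, 4); ‖v_1‖ = 5.6569, so e_1 = (0.0000, -0.7071, 0.7071).
e_1·v_2 = 0.0000·0 + (-0.7071)·3 + 0.7071·0 = -2.1213.
u_2 = v_2 + 2.1213·e_1 = (0.0000, 1.5000, 1.5000).
‖u_2‖ = 2.1213, so e_2 = (0.0000, 0.7071, 0.7071).
e_1·v_3 = 0.0000·1 + (-0.7071)·4 + 0.7071·4 = 0.0000; e_2·v_3 = 0.0000·1 + 0.7071·4 + 0.7071·4 = 5.6569.
u_3 = v_3 + 0.0000·e_1 − 5.6569·e_2 = (1.0000, 0.0000, 0.0000).
‖u_3‖ = 1.0000, so e_3 = (1.0000, 0.0000, 0.0000).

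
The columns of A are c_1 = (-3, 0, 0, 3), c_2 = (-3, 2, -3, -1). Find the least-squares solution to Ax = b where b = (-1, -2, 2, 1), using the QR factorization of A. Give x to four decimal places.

x = (0.4921, -0.4762)

c_1 = (-3, 0, 0, 3); ‖c_1‖ = 4.2426, so e_1 = (-0.7071, 0.0000, 0.0000, 0.7071).
e_1·c_2 = (-0.7071)·(-3) + 0.0000·2 + 0.0000·(-3) + 0.7071·(-1) = 1.4142.
u_2 = c_2 − 1.4142·e_1 = (-2.0000, 2.0000, -3.0000, -2.0000).
‖u_2‖ = 4.5826, so e_2 = (-0.4364, 0.4364, -0.6547, -0.4364).
Qᵀb = (1.4142, -2.1822).
Back-substitute: x_2 = -2.1822/4.5826 = -0.4762.
x_1 = (1.4142 − 1.4142·(-0.4762))/4.2426 = 0.4921.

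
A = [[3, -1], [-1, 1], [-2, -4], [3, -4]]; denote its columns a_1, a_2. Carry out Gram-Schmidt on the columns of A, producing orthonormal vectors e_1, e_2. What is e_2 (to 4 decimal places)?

e_2 = (0.0078, 0.1167, -0.8404, -0.5292)

a_1 = (3, -1, -2, 3); ‖a_1‖ = 4.7958, so e_1 = (0.6255, -0.2085, -0.4170, 0.6255).
e_1·a_2 = 0.6255·(-1) + (-0.2085)·1 + (-0.4170)·(-4) + 0.6255·(-4) = -1.6681.
u_2 = a_2 + 1.6681·e_1 = (0.0435, 0.6522, -4.6957, -2.9565).
‖u_2‖ = 5.5873, so e_2 = (0.0078, 0.1167, -0.8404, -0.5292).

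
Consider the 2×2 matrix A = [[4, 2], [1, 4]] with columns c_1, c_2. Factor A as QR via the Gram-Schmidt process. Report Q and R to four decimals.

Q = [[0.9701, -0.2425], [0.2425, 0.9701]], R = [[4.1231, 2.9104], [0.0000, 3.3955]]

c_1 = (4, 1); ‖c_1‖ = 4.1231, so q_1 = (0.9701, 0.2425).
q_1·c_2 = 0.9701·2 + 0.2425·4 = 2.9104.
u_2 = c_2 − 2.9104·q_1 = (-0.8235, 3.2941).
‖u_2‖ = 3.3955, so q_2 = (-0.2425, 0.9701).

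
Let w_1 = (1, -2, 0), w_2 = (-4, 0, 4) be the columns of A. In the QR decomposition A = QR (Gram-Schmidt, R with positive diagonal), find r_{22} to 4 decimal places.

r_{22} = 5.3666

w_1 = (1, -2, 0); ‖w_1‖ = 2.2361, so q_1 = (0.4472, -0.8944, 0.0000).
q_1·w_2 = 0.4472·(-4) + (-0.8944)·0 + 0.0000·4 = -1.7889.
u_2 = w_2 + 1.7889·q_1 = (-3.2000, -1.6000, 4.0000).
r_{22} = ‖u_2‖ = 5.3666.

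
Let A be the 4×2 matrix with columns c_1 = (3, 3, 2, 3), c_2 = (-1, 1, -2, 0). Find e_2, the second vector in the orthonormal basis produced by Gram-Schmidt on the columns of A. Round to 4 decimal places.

e_2 = (-0.2617, 0.5923, -0.7439, 0.1653)

e_1 = c_1/‖c_1‖ = (3, 3, 2, 3)/5.5678 = (0.5388, 0.5388, 0.3592, 0.5388).
r_{12} = e_1·c_2 = -0.7184.
u_2 = c_2 + 0.7184·e_1 = (-0.6129, 1.3871, -1.7419, 0.3871).
‖u_2‖ = 2.3418, so e_2 = (-0.2617, 0.5923, -0.7439, 0.1653).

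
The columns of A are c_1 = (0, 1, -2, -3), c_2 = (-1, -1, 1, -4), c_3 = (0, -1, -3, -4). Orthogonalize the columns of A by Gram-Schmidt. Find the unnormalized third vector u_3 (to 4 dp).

u_3 = (0.2324, -1.8324, -1.1027, 0.1243)

e_1 = c_1/‖c_1‖ = (0, 1, -2, -3)/3.7417 = (0.0000, 0.2673, -0.5345, -0.8018).
r_{12} = e_1·c_2 = 2.4054.
u_2 = c_2 − 2.4054·e_1 = (-1.0000, -1.6429, 2.2857, -2.0714).
‖u_2‖ = 3.6351, so e_2 = (-0.2751, -0.4519, 0.6288, -0.5698).
r_{13} = e_1·c_3 = 4.5434; r_{23} = e_2·c_3 = 0.8449.
u_3 = c_3 − 4.5434·e_1 − 0.8449·e_2 = (0.2324, -1.8324, -1.1027, 0.1243).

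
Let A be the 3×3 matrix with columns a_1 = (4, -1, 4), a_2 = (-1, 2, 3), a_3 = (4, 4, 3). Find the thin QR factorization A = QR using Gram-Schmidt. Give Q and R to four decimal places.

Q = [[0.6963, -0.4807, 0.5330], [-0.1741, 0.6073, 0.7752], [0.6963, 0.6326, -0.3392]], R = [[5.7446, 1.0445, 4.1779], [0.0000, 3.5929, 2.4037], [0.0000, 0.0000, 4.2152]]

a_1 = (4, -1, 4); ‖a_1‖ = 5.7446, so e_1 = (0.6963, -0.1741, 0.6963).
e_1·a_2 = 0.6963·(-1) + (-0.1741)·2 + 0.6963·3 = 1.0445.
u_2 = a_2 − 1.0445·e_1 = (-1.7273, 2.1818, 2.2727).
‖u_2‖ = 3.5929, so e_2 = (-0.4807, 0.6073, 0.6326).
e_1·a_3 = 0.6963·4 + (-0.1741)·4 + 0.6963·3 = 4.1779; e_2·a_3 = (-0.4807)·4 + 0.6073·4 + 0.6326·3 = 2.4037.
u_3 = a_3 − 4.1779·e_1 − 2.4037·e_2 = (2.2465, 3.2676, -1.4296).
‖u_3‖ = 4.2152, so e_3 = (0.5330, 0.7752, -0.3392).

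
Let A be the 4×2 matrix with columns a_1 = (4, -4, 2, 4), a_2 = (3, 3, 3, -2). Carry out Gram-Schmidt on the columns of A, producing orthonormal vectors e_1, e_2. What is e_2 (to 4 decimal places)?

e_1 = a_1/‖a_1‖ = (4, -4, 2, 4)/7.2111 = (0.5547, -0.5547, 0.2774, 0.5547).
r_{12} = e_1·a_2 = -0.2774.
u_2 = a_2 + 0.2774·e_1 = (3.1538, 2.8462, 3.0769, -1.8462).
‖u_2‖ = 5.5609, so e_2 = (0.5672, 0.5118, 0.5533, -0.3320).

e_2 = (0.5672, 0.5118, 0.5533, -0.3320)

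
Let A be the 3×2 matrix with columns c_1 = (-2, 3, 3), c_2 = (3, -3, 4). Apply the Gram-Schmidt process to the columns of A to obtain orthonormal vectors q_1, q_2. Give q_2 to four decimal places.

q_2 = (0.4706, -0.4470, 0.7607)

c_1 = (-2, 3, 3); ‖c_1‖ = 4.6904, so q_1 = (-0.4264, 0.6396, 0.6396).
q_1·c_2 = (-0.4264)·3 + 0.6396·(-3) + 0.6396·4 = -0.6396.
u_2 = c_2 + 0.6396·q_1 = (2.7273, -2.5909, 4.4091).
‖u_2‖ = 5.7958, so q_2 = (0.4706, -0.4470, 0.7607).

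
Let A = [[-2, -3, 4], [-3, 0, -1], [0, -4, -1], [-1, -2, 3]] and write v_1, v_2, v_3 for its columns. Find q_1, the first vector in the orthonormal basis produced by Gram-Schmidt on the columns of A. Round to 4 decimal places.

q_1 = (-0.5345, -0.8018, 0.0000, -0.2673)

v_1 = (-2, -3, 0, -1); ‖v_1‖ = 3.7417, so q_1 = (-0.5345, -0.8018, 0.0000, -0.2673).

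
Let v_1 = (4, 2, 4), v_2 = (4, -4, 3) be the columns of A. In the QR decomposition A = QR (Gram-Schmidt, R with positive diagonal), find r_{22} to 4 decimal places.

r_{22} = 5.4671

v_1 = (4, 2, 4); ‖v_1‖ = 6.0000, so q_1 = (0.6667, 0.3333, 0.6667).
q_1·v_2 = 0.6667·4 + 0.3333·(-4) + 0.6667·3 = 3.3333.
u_2 = v_2 − 3.3333·q_1 = (1.7778, -5.1111, 0.7778).
r_{22} = ‖u_2‖ = 5.4671.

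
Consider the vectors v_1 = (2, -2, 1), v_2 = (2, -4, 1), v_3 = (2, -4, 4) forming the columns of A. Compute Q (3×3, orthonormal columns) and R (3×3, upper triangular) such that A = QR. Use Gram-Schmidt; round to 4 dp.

v_1 = (2, -2, 1); ‖v_1‖ = 3.0000, so q_1 = (0.6667, -0.6667, 0.3333).
q_1·v_2 = 0.6667·2 + (-0.6667)·(-4) + 0.3333·1 = 4.3333.
u_2 = v_2 − 4.3333·q_1 = (-0.8889, -1.1111, -0.4444).
‖u_2‖ = 1.4907, so q_2 = (-0.5963, -0.7454, -0.2981).
q_1·v_3 = 0.6667·2 + (-0.6667)·(-4) + 0.3333·4 = 5.3333; q_2·v_3 = (-0.5963)·2 + (-0.7454)·(-4) + (-0.2981)·4 = 0.5963.
u_3 = v_3 − 5.3333·q_1 − 0.5963·q_2 = (-1.2000, 0.0000, 2.4000).
‖u_3‖ = 2.6833, so q_3 = (-0.4472, 0.0000, 0.8944).

Q = [[0.6667, -0.5963, -0.4472], [-0.6667, -0.7454, 0.0000], [0.3333, -0.2981, 0.8944]], R = [[3.0000, 4.3333, 5.3333], [0.0000, 1.4907, 0.5963], [0.0000, 0.0000, 2.6833]]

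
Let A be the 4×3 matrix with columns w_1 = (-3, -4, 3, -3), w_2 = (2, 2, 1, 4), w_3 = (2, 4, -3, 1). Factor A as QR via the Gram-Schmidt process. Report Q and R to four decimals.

Q = [[-0.4575, 0.1109, -0.2108], [-0.6100, -0.0392, 0.7809], [0.4575, 0.7309, 0.4363], [-0.4575, 0.6722, -0.3941]], R = [[6.5574, -3.5075, -5.1850], [0.0000, 3.5634, -1.4554], [0.0000, 0.0000, 0.9991]]

e_1 = w_1/‖w_1‖ = (-3, -4, 3, -3)/6.5574 = (-0.4575, -0.6100, 0.4575, -0.4575).
r_{12} = e_1·w_2 = -3.5075.
u_2 = w_2 + 3.5075·e_1 = (0.3953, -0.1395, 2.6047, 2.3953).
‖u_2‖ = 3.5634, so e_2 = (0.1109, -0.0392, 0.7309, 0.6722).
r_{13} = e_1·w_3 = -5.1850; r_{23} = e_2·w_3 = -1.4554.
u_3 = w_3 + 5.1850·e_1 + 1.4554·e_2 = (-0.2106, 0.7802, 0.4359, -0.3938).
‖u_3‖ = 0.9991, so e_3 = (-0.2108, 0.7809, 0.4363, -0.3941).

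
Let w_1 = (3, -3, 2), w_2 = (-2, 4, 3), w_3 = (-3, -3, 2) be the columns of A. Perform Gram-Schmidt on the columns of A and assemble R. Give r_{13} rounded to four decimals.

r_{13} = 0.8528

w_1 = (3, -3, 2); ‖w_1‖ = 4.6904, so e_1 = (0.6396, -0.6396, 0.4264).
r_{13} = e_1·w_3 = 0.8528.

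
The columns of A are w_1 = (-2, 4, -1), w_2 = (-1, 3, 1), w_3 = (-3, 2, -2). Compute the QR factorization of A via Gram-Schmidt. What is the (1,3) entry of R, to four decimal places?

r_{13} = 3.4915

q_1 = w_1/‖w_1‖ = (-2, 4, -1)/4.5826 = (-0.4364, 0.8729, -0.2182).
r_{13} = q_1·w_3 = 3.4915.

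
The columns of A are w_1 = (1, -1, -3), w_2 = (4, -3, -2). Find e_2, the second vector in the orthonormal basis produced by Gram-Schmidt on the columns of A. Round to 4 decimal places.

e_1 = w_1/‖w_1‖ = (1, -1, -3)/3.3166 = (0.3015, -0.3015, -0.9045).
r_{12} = e_1·w_2 = 3.9196.
u_2 = w_2 − 3.9196·e_1 = (2.8182, -1.8182, 1.5455).
‖u_2‖ = 3.6927, so e_2 = (0.7632, -0.4924, 0.4185).

e_2 = (0.7632, -0.4924, 0.4185)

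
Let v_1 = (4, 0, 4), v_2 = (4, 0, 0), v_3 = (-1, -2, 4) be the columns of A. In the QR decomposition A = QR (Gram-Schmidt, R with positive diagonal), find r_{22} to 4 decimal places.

r_{22} = 2.8284

v_1 = (4, 0, 4); ‖v_1‖ = 5.6569, so q_1 = (0.7071, 0.0000, 0.7071).
q_1·v_2 = 0.7071·4 + 0.0000·0 + 0.7071·0 = 2.8284.
u_2 = v_2 − 2.8284·q_1 = (2.0000, 0.0000, -2.0000).
r_{22} = ‖u_2‖ = 2.8284.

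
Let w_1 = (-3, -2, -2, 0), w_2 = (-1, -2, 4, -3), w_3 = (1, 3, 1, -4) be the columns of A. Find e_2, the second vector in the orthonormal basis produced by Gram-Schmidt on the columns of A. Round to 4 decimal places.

w_1 = (-3, -2, -2, 0); ‖w_1‖ = 4.1231, so e_1 = (-0.7276, -0.4851, -0.4851, 0.0000).
e_1·w_2 = (-0.7276)·(-1) + (-0.4851)·(-2) + (-0.4851)·4 + 0.0000·(-3) = -0.2425.
u_2 = w_2 + 0.2425·e_1 = (-1.1765, -2.1176, 3.8824, -3.0000).
‖u_2‖ = 5.4719, so e_2 = (-0.2150, -0.3870, 0.7095, -0.5483).

e_2 = (-0.2150, -0.3870, 0.7095, -0.5483)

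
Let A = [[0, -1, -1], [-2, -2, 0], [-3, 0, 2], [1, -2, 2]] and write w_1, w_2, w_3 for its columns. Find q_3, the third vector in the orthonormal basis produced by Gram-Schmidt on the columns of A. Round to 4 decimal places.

w_1 = (0, -2, -3, 1); ‖w_1‖ = 3.7417, so q_1 = (0.0000, -0.5345, -0.8018, 0.2673).
q_1·w_2 = 0.0000·(-1) + (-0.5345)·(-2) + (-0.8018)·0 + 0.2673·(-2) = 0.5345.
u_2 = w_2 − 0.5345·q_1 = (-1.0000, -1.7143, 0.4286, -2.1429).
‖u_2‖ = 2.9520, so q_2 = (-0.3388, -0.5807, 0.1452, -0.7259).
q_1·w_3 = 0.0000·(-1) + (-0.5345)·0 + (-0.8018)·2 + 0.2673·2 = -1.0690; q_2·w_3 = (-0.3388)·(-1) + (-0.5807)·0 + 0.1452·2 + (-0.7259)·2 = -0.8227.
u_3 = w_3 + 1.0690·q_1 + 0.8227·q_2 = (-1.2787, -1.0492, 1.2623, 1.6885).
‖u_3‖ = 2.6796, so q_3 = (-0.4772, -0.3915, 0.4711, 0.6301).

q_3 = (-0.4772, -0.3915, 0.4711, 0.6301)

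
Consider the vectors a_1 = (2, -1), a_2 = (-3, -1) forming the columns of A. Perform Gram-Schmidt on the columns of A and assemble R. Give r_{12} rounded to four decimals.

e_1 = a_1/‖a_1‖ = (2, -1)/2.2361 = (0.8944, -0.4472).
r_{12} = e_1·a_2 = -2.2361.

r_{12} = -2.2361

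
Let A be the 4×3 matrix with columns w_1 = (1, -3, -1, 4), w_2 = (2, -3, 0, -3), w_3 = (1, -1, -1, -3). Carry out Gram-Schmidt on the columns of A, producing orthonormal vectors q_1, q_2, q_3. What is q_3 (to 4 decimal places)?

q_3 = (-0.0120, 0.1338, -0.9807, -0.1418)

q_1 = w_1/‖w_1‖ = (1, -3, -1, 4)/5.1962 = (0.1925, -0.5774, -0.1925, 0.7698).
r_{12} = q_1·w_2 = -0.1925.
u_2 = w_2 + 0.1925·q_1 = (2.0370, -3.1111, -0.0370, -2.8519).
‖u_2‖ = 4.6865, so q_2 = (0.4347, -0.6639, -0.0079, -0.6085).
r_{13} = q_1·w_3 = -1.3472; r_{23} = q_2·w_3 = 2.9320.
u_3 = w_3 + 1.3472·q_1 − 2.9320·q_2 = (-0.0152, 0.1686, -1.2361, -0.1788).
‖u_3‖ = 1.2604, so q_3 = (-0.0120, 0.1338, -0.9807, -0.1418).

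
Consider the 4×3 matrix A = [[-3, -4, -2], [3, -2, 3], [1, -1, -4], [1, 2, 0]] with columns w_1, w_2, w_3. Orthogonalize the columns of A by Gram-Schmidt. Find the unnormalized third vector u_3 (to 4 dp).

u_3 = (-0.0687, 1.6408, -4.4213, -0.7073)

w_1 = (-3, 3, 1, 1); ‖w_1‖ = 4.4721, so q_1 = (-0.6708, 0.6708, 0.2236, 0.2236).
q_1·w_2 = (-0.6708)·(-4) + 0.6708·(-2) + 0.2236·(-1) + 0.2236·2 = 1.5652.
u_2 = w_2 − 1.5652·q_1 = (-2.9500, -3.0500, -1.3500, 1.6500).
‖u_2‖ = 4.7487, so q_2 = (-0.6212, -0.6423, -0.2843, 0.3475).
q_1·w_3 = (-0.6708)·(-2) + 0.6708·3 + 0.2236·(-4) + 0.2236·0 = 2.4597; q_2·w_3 = (-0.6212)·(-2) + (-0.6423)·3 + (-0.2843)·(-4) + 0.3475·0 = 0.4528.
u_3 = w_3 − 2.4597·q_1 − 0.4528·q_2 = (-0.0687, 1.6408, -4.4213, -0.7073).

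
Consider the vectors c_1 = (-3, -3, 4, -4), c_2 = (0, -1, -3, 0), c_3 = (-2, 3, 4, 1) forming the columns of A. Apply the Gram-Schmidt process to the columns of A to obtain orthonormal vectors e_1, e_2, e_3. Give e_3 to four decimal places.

e_1 = c_1/‖c_1‖ = (-3, -3, 4, -4)/7.0711 = (-0.4243, -0.4243, 0.5657, -0.5657).
r_{12} = e_1·c_2 = -1.2728.
u_2 = c_2 + 1.2728·e_1 = (-0.5400, -1.5400, -2.2800, -0.7200).
‖u_2‖ = 2.8948, so e_2 = (-0.1865, -0.5320, -0.7876, -0.2487).
r_{13} = e_1·c_3 = 1.2728; r_{23} = e_2·c_3 = -4.6220.
u_3 = c_3 − 1.2728·e_1 + 4.6220·e_2 = (-2.3222, 1.0811, -0.3604, 0.5704).
‖u_3‖ = 2.6489, so e_3 = (-0.8767, 0.4081, -0.1360, 0.2153).

e_3 = (-0.8767, 0.4081, -0.1360, 0.2153)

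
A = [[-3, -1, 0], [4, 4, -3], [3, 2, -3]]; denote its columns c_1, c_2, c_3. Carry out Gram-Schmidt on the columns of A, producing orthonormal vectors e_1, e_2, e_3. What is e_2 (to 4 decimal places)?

c_1 = (-3, 4, 3); ‖c_1‖ = 5.8310, so e_1 = (-0.5145, 0.6860, 0.5145).
e_1·c_2 = (-0.5145)·(-1) + 0.6860·4 + 0.5145·2 = 4.2875.
u_2 = c_2 − 4.2875·e_1 = (1.2059, 1.0588, -0.2059).
‖u_2‖ = 1.6179, so e_2 = (0.7453, 0.6544, -0.1273).

e_2 = (0.7453, 0.6544, -0.1273)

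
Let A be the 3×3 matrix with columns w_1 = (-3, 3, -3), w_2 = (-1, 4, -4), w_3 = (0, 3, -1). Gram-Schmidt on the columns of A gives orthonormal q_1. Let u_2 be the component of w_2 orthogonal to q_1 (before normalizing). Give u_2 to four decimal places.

u_2 = (2.0000, 1.0000, -1.0000)

q_1 = w_1/‖w_1‖ = (-3, 3, -3)/5.1962 = (-0.5774, 0.5774, -0.5774).
r_{12} = q_1·w_2 = 5.1962.
u_2 = w_2 − 5.1962·q_1 = (2.0000, 1.0000, -1.0000).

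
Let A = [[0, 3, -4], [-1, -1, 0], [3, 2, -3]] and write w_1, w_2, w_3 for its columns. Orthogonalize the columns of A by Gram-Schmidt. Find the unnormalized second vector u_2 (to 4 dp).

e_1 = w_1/‖w_1‖ = (0, -1, 3)/3.1623 = (0.0000, -0.3162, 0.9487).
r_{12} = e_1·w_2 = 2.2136.
u_2 = w_2 − 2.2136·e_1 = (3.0000, -0.3000, -0.1000).

u_2 = (3.0000, -0.3000, -0.1000)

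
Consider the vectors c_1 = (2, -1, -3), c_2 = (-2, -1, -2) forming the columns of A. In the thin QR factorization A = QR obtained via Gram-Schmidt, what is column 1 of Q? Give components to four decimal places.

c_1 = (2, -1, -3); ‖c_1‖ = 3.7417, so e_1 = (0.5345, -0.2673, -0.8018).

e_1 = (0.5345, -0.2673, -0.8018)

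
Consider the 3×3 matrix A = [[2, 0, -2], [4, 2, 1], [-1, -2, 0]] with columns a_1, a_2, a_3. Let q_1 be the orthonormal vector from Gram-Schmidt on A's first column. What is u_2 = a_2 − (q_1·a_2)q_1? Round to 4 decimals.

u_2 = (-0.9524, 0.0952, -1.5238)

q_1 = a_1/‖a_1‖ = (2, 4, -1)/4.5826 = (0.4364, 0.8729, -0.2182).
r_{12} = q_1·a_2 = 2.1822.
u_2 = a_2 − 2.1822·q_1 = (-0.9524, 0.0952, -1.5238).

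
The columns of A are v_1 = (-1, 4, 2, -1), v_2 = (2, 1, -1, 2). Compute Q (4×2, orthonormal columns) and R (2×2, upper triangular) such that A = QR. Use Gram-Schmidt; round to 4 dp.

Q = [[-0.2132, 0.6093], [0.8528, 0.4352], [0.4264, -0.2611], [-0.2132, 0.6093]], R = [[4.6904, -0.4264], [0.0000, 3.1334]]

v_1 = (-1, 4, 2, -1); ‖v_1‖ = 4.6904, so q_1 = (-0.2132, 0.8528, 0.4264, -0.2132).
q_1·v_2 = (-0.2132)·2 + 0.8528·1 + 0.4264·(-1) + (-0.2132)·2 = -0.4264.
u_2 = v_2 + 0.4264·q_1 = (1.9091, 1.3636, -0.8182, 1.9091).
‖u_2‖ = 3.1334, so q_2 = (0.6093, 0.4352, -0.2611, 0.6093).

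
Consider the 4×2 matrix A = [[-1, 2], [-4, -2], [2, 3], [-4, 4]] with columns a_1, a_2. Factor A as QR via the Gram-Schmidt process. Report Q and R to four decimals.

e_1 = a_1/‖a_1‖ = (-1, -4, 2, -4)/6.0828 = (-0.1644, -0.6576, 0.3288, -0.6576).
r_{12} = e_1·a_2 = -0.6576.
u_2 = a_2 + 0.6576·e_1 = (1.8919, -2.4324, 3.2162, 3.5676).
‖u_2‖ = 5.7068, so e_2 = (0.3315, -0.4262, 0.5636, 0.6251).

Q = [[-0.1644, 0.3315], [-0.6576, -0.4262], [0.3288, 0.5636], [-0.6576, 0.6251]], R = [[6.0828, -0.6576], [0.0000, 5.7068]]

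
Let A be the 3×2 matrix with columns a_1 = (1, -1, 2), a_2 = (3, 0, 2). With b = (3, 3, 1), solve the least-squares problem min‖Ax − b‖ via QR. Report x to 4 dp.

x = (-1.7586, 1.7931)

a_1 = (1, -1, 2); ‖a_1‖ = 2.4495, so q_1 = (0.4082, -0.4082, 0.8165).
q_1·a_2 = 0.4082·3 + (-0.4082)·0 + 0.8165·2 = 2.8577.
u_2 = a_2 − 2.8577·q_1 = (1.8333, 1.1667, -0.3333).
‖u_2‖ = 2.1985, so q_2 = (0.8339, 0.5307, -0.1516).
Qᵀb = (0.8165, 3.9421).
Back-substitute: x_2 = 3.9421/2.1985 = 1.7931.
x_1 = (0.8165 − 2.8577·1.7931)/2.4495 = -1.7586.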